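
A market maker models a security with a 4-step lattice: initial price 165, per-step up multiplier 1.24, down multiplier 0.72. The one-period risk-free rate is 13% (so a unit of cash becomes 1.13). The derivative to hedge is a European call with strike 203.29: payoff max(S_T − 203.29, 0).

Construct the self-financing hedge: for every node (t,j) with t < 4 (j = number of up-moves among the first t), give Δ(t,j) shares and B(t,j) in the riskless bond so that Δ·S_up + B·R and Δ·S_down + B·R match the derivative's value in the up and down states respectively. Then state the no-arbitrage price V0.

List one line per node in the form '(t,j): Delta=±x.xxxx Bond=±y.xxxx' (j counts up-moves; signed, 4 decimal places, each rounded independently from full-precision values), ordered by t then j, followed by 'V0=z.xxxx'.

(0,0): Delta=0.7217 Bond=-68.8929
(1,0): Delta=0.1830 Bond=-13.8503
(1,1): Delta=0.8056 Bond=-95.0193
(2,0): Delta=0.0000 Bond=0.0000
(2,1): Delta=0.2115 Bond=-19.8499
(2,2): Delta=0.8982 Bond=-130.8533
(3,0): Delta=0.0000 Bond=0.0000
(3,1): Delta=0.0000 Bond=0.0000
(3,2): Delta=0.2444 Bond=-28.4482
(3,3): Delta=1.0000 Bond=-179.9027
V0=50.1848

No-arbitrage ⇒ martingale measure with p* = (R−d)/(u−d) = 0.7885.
At expiry t=4: V(4,0)=0.0000, V(4,1)=0.0000, V(4,2)=0.0000, V(4,3)=23.2169, V(4,4)=186.8053
Node (3,0) S=61.5859: V=(p*·0.0000+(1−p*)·0.0000)/1.13=0.0000; Δ=(0.0000−0.0000)/(76.3665−44.3419)=0.0000; B=V−Δ·S=0.0000
Node (3,1) S=106.0646: V=(p*·0.0000+(1−p*)·0.0000)/1.13=0.0000; Δ=(0.0000−0.0000)/(131.5202−76.3665)=0.0000; B=V−Δ·S=0.0000
Node (3,2) S=182.6669: V=(p*·23.2169+(1−p*)·0.0000)/1.13=16.1997; Δ=(23.2169−0.0000)/(226.5069−131.5202)=0.2444; B=V−Δ·S=-28.4482
Node (3,3) S=314.5930: V=(p*·186.8053+(1−p*)·23.2169)/1.13=134.6903; Δ=(186.8053−23.2169)/(390.0953−226.5069)=1.0000; B=V−Δ·S=-179.9027
Node (2,0) S=85.5360: V=(p*·0.0000+(1−p*)·0.0000)/1.13=0.0000; Δ=(0.0000−0.0000)/(106.0646−61.5859)=0.0000; B=V−Δ·S=0.0000
Node (2,1) S=147.3120: V=(p*·16.1997+(1−p*)·0.0000)/1.13=11.3034; Δ=(16.1997−0.0000)/(182.6669−106.0646)=0.2115; B=V−Δ·S=-19.8499
Node (2,2) S=253.7040: V=(p*·134.6903+(1−p*)·16.1997)/1.13=97.0133; Δ=(134.6903−16.1997)/(314.5930−182.6669)=0.8982; B=V−Δ·S=-130.8533
Node (1,0) S=118.8000: V=(p*·11.3034+(1−p*)·0.0000)/1.13=7.8870; Δ=(11.3034−0.0000)/(147.3120−85.5360)=0.1830; B=V−Δ·S=-13.8503
Node (1,1) S=204.6000: V=(p*·97.0133+(1−p*)·11.3034)/1.13=69.8074; Δ=(97.0133−11.3034)/(253.7040−147.3120)=0.8056; B=V−Δ·S=-95.0193
Node (0,0) S=165.0000: V=(p*·69.8074+(1−p*)·7.8870)/1.13=50.1848; Δ=(69.8074−7.8870)/(204.6000−118.8000)=0.7217; B=V−Δ·S=-68.8929
Root portfolio cost Δ·165+B reproduces V0=50.1848.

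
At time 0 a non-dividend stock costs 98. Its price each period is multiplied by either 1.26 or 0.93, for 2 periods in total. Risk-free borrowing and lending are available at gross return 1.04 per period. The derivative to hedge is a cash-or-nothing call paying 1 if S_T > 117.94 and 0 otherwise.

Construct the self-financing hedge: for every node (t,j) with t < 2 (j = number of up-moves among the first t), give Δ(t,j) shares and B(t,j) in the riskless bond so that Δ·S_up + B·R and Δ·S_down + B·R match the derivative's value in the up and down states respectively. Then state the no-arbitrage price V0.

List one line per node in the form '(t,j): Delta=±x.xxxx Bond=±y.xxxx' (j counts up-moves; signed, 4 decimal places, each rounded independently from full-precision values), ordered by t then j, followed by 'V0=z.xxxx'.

The replicating-portfolio and risk-neutral prices coincide; use p* = (1.04−0.93)/(1.26−0.93) = 0.3333 for the latter.
At expiry t=2: V(2,0)=0.0000, V(2,1)=0.0000, V(2,2)=1.0000
  t=1,j=0: stock 91.1400 → up 114.8364 (V=0.0000), down 84.7602 (V=0.0000). Price 0.0000; hedge Δ=0.0000, bond B=0.0000.
  t=1,j=1: stock 123.4800 → up 155.5848 (V=1.0000), down 114.8364 (V=0.0000). Price 0.3205; hedge Δ=0.0245, bond B=-2.7098.
  t=0,j=0: stock 98.0000 → up 123.4800 (V=0.3205), down 91.1400 (V=0.0000). Price 0.1027; hedge Δ=0.0099, bond B=-0.8685.
Self-financing check: at every node Δ·S+B equals the discounted successor values.

(0,0): Delta=0.0099 Bond=-0.8685
(1,0): Delta=0.0000 Bond=0.0000
(1,1): Delta=0.0245 Bond=-2.7098
V0=0.1027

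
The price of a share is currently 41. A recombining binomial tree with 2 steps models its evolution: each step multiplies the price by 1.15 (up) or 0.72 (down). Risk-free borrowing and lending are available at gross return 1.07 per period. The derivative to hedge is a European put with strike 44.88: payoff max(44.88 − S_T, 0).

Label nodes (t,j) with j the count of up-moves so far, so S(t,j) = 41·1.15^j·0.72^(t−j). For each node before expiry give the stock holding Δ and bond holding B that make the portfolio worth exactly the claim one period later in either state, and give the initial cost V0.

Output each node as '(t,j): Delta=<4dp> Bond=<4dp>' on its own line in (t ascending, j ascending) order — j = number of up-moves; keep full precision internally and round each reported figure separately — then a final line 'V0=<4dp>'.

(0,0): Delta=-0.5969 Bond=28.0785
(1,0): Delta=-1.0000 Bond=41.9439
(1,1): Delta=-0.5392 Bond=27.3241
V0=3.6062

Under the risk-neutral measure, an up-move has probability p* = (R−d)/(u−d) = 0.8140 and values discount at R = 1.07.
At expiry t=2: V(2,0)=23.6256, V(2,1)=10.9320, V(2,2)=0.0000
(1,0): S=29.5200. Δ = (V_up−V_dn)/(S_up−S_dn) = (10.9320−23.6256)/(33.9480−21.2544) = -1.0000. V = [p*·10.9320 + (1−p*)·23.6256]/1.07 = 12.4239. B = V − Δ·S = 41.9439.
(1,1): S=47.1500. Δ = (V_up−V_dn)/(S_up−S_dn) = (0.0000−10.9320)/(54.2225−33.9480) = -0.5392. V = [p*·0.0000 + (1−p*)·10.9320]/1.07 = 1.9008. B = V − Δ·S = 27.3241.
(0,0): S=41.0000. Δ = (V_up−V_dn)/(S_up−S_dn) = (1.9008−12.4239)/(47.1500−29.5200) = -0.5969. V = [p*·1.9008 + (1−p*)·12.4239]/1.07 = 3.6062. B = V − Δ·S = 28.0785.
Each (Δ,B) replicates both successor values, so the strategy is self-financing and V0 is arbitrage-free.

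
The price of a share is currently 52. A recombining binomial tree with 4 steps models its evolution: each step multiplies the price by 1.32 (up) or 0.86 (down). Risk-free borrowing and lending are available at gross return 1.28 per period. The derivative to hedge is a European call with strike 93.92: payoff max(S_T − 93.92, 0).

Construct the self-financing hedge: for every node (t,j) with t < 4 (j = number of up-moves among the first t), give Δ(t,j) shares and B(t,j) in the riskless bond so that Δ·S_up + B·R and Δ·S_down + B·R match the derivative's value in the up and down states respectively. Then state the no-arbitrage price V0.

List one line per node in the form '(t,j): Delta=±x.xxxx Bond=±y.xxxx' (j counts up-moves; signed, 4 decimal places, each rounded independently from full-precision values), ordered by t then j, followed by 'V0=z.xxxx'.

(0,0): Delta=0.8735 Bond=-27.9846
(1,0): Delta=0.2210 Bond=-6.6400
(1,1): Delta=0.9140 Bond=-38.5993
(2,0): Delta=0.0000 Bond=0.0000
(2,1): Delta=0.2347 Bond=-9.3086
(2,2): Delta=0.9561 Bond=-53.2260
(3,0): Delta=0.0000 Bond=0.0000
(3,1): Delta=0.0000 Bond=0.0000
(3,2): Delta=0.2493 Bond=-13.0498
(3,3): Delta=1.0000 Bond=-73.3750
V0=17.4376

Since d<R<u, set p* = (R−d)/(u−d) = 0.9130; price each node as the discounted p*-expectation of its children.
Payoff layer (t=4): V(4,0)=0.0000, V(4,1)=0.0000, V(4,2)=0.0000, V(4,3)=8.9346, V(4,4)=63.9498
Node (3,0) S=33.0749: V=(p*·0.0000+(1−p*)·0.0000)/1.28=0.0000; Δ=(0.0000−0.0000)/(43.6589−28.4444)=0.0000; B=V−Δ·S=0.0000
Node (3,1) S=50.7661: V=(p*·0.0000+(1−p*)·0.0000)/1.28=0.0000; Δ=(0.0000−0.0000)/(67.0113−43.6589)=0.0000; B=V−Δ·S=0.0000
Node (3,2) S=77.9201: V=(p*·8.9346+(1−p*)·0.0000)/1.28=6.3732; Δ=(8.9346−0.0000)/(102.8546−67.0113)=0.2493; B=V−Δ·S=-13.0498
Node (3,3) S=119.5983: V=(p*·63.9498+(1−p*)·8.9346)/1.28=46.2233; Δ=(63.9498−8.9346)/(157.8698−102.8546)=1.0000; B=V−Δ·S=-73.3750
Node (2,0) S=38.4592: V=(p*·0.0000+(1−p*)·0.0000)/1.28=0.0000; Δ=(0.0000−0.0000)/(50.7661−33.0749)=0.0000; B=V−Δ·S=0.0000
Node (2,1) S=59.0304: V=(p*·6.3732+(1−p*)·0.0000)/1.28=4.5461; Δ=(6.3732−0.0000)/(77.9201−50.7661)=0.2347; B=V−Δ·S=-9.3086
Node (2,2) S=90.6048: V=(p*·46.2233+(1−p*)·6.3732)/1.28=33.4048; Δ=(46.2233−6.3732)/(119.5983−77.9201)=0.9561; B=V−Δ·S=-53.2260
Node (1,0) S=44.7200: V=(p*·4.5461+(1−p*)·0.0000)/1.28=3.2428; Δ=(4.5461−0.0000)/(59.0304−38.4592)=0.2210; B=V−Δ·S=-6.6400
Node (1,1) S=68.6400: V=(p*·33.4048+(1−p*)·4.5461)/1.28=24.1370; Δ=(33.4048−4.5461)/(90.6048−59.0304)=0.9140; B=V−Δ·S=-38.5993
Node (0,0) S=52.0000: V=(p*·24.1370+(1−p*)·3.2428)/1.28=17.4376; Δ=(24.1370−3.2428)/(68.6400−44.7200)=0.8735; B=V−Δ·S=-27.9846
Check: Δ(0,0)·S0 + B(0,0) = 17.4376 = V0.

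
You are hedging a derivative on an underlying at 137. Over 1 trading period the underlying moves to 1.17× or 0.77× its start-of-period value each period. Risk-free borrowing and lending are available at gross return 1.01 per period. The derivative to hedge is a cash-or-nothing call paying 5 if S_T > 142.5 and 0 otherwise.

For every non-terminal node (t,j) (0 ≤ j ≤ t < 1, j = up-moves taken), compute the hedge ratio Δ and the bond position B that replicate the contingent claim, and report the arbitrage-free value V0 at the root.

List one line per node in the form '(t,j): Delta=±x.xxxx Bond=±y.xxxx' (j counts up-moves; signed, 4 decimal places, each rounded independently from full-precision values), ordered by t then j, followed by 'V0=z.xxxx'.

The replicating-portfolio and risk-neutral prices coincide; use p* = (1.01−0.77)/(1.17−0.77) = 0.6000 for the latter.
Terminal values V(1,·): V(1,0)=0.0000, V(1,1)=5.0000
Node (0,0) S=137.0000: V=(p*·5.0000+(1−p*)·0.0000)/1.01=2.9703; Δ=(5.0000−0.0000)/(160.2900−105.4900)=0.0912; B=V−Δ·S=-9.5297
Root portfolio cost Δ·137+B reproduces V0=2.9703.

(0,0): Delta=0.0912 Bond=-9.5297
V0=2.9703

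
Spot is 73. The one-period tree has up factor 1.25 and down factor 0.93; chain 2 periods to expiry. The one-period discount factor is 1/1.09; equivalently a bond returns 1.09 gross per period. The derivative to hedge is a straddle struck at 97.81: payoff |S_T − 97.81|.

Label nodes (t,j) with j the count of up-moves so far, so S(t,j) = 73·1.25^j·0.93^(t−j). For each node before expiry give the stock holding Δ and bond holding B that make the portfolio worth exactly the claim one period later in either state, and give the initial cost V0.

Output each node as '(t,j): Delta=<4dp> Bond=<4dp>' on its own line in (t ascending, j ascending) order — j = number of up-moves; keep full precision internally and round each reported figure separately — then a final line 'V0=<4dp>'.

(0,0): Delta=-0.3617 Bond=42.5690
(1,0): Delta=-1.0000 Bond=89.7339
(1,1): Delta=0.1132 Bond=3.0664
V0=16.1644

Risk-neutral probability p* = (R−d)/(u−d) = (1.09−0.93)/(1.25−0.93) = 0.5000.
Terminal payoffs: V(2,0)=34.6723, V(2,1)=12.9475, V(2,2)=16.2525
  t=1,j=0: stock 67.8900 → up 84.8625 (V=12.9475), down 63.1377 (V=34.6723). Price 21.8439; hedge Δ=-1.0000, bond B=89.7339.
  t=1,j=1: stock 91.2500 → up 114.0625 (V=16.2525), down 84.8625 (V=12.9475). Price 13.3945; hedge Δ=0.1132, bond B=3.0664.
  t=0,j=0: stock 73.0000 → up 91.2500 (V=13.3945), down 67.8900 (V=21.8439). Price 16.1644; hedge Δ=-0.3617, bond B=42.5690.
Check: Δ(0,0)·S0 + B(0,0) = 16.1644 = V0.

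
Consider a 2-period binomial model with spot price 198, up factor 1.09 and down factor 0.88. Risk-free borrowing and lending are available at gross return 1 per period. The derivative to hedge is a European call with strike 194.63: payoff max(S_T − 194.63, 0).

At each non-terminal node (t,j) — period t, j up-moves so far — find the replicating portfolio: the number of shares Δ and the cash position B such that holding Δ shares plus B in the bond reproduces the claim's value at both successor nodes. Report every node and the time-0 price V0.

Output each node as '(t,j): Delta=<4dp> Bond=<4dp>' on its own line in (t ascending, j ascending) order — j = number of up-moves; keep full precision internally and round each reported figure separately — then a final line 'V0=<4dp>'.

(0,0): Delta=0.5582 Bond=-97.2521
(1,0): Delta=0.0000 Bond=0.0000
(1,1): Delta=0.8961 Bond=-170.1912
V0=13.2616

No-arbitrage ⇒ martingale measure with p* = (R−d)/(u−d) = 0.5714.
Payoff layer (t=2): V(2,0)=0.0000, V(2,1)=0.0000, V(2,2)=40.6138
Node (1,0) S=174.2400: V=(p*·0.0000+(1−p*)·0.0000)/1=0.0000; Δ=(0.0000−0.0000)/(189.9216−153.3312)=0.0000; B=V−Δ·S=0.0000
Node (1,1) S=215.8200: V=(p*·40.6138+(1−p*)·0.0000)/1=23.2079; Δ=(40.6138−0.0000)/(235.2438−189.9216)=0.8961; B=V−Δ·S=-170.1912
Node (0,0) S=198.0000: V=(p*·23.2079+(1−p*)·0.0000)/1=13.2616; Δ=(23.2079−0.0000)/(215.8200−174.2400)=0.5582; B=V−Δ·S=-97.2521
Each (Δ,B) replicates both successor values, so the strategy is self-financing and V0 is arbitrage-free.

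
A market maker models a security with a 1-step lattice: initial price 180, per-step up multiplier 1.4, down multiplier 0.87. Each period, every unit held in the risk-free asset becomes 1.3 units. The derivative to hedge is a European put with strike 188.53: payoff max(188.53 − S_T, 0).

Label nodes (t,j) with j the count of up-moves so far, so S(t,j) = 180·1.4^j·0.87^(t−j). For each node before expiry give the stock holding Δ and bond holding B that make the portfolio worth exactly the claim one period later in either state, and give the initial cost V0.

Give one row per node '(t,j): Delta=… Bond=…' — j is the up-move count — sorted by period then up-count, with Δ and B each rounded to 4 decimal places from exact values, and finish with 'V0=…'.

(0,0): Delta=-0.3347 Bond=64.8795
V0=4.6343

Under the risk-neutral measure, an up-move has probability p* = (R−d)/(u−d) = 0.8113 and values discount at R = 1.3.
Terminal values V(1,·): V(1,0)=31.9300, V(1,1)=0.0000
  t=0,j=0: stock 180.0000 → up 252.0000 (V=0.0000), down 156.6000 (V=31.9300). Price 4.6343; hedge Δ=-0.3347, bond B=64.8795.
Self-financing check: at every node Δ·S+B equals the discounted successor values.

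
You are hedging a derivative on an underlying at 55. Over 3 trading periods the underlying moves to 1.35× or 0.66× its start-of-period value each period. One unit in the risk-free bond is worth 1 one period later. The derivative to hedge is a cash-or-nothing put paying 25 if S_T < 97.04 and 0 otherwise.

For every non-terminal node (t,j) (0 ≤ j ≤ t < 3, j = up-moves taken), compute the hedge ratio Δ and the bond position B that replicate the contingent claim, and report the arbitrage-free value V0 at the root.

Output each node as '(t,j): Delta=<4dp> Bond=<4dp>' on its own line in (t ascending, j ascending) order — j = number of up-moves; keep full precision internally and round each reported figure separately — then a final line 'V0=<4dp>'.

(0,0): Delta=-0.1600 Bond=30.8062
(1,0): Delta=0.0000 Bond=25.0000
(1,1): Delta=-0.2404 Bond=36.7832
(2,0): Delta=0.0000 Bond=25.0000
(2,1): Delta=0.0000 Bond=25.0000
(2,2): Delta=-0.3615 Bond=48.9130
V0=22.0089

The replicating-portfolio and risk-neutral prices coincide; use p* = (1−0.66)/(1.35−0.66) = 0.4928 for the latter.
Terminal payoffs: V(3,0)=25.0000, V(3,1)=25.0000, V(3,2)=25.0000, V(3,3)=0.0000
(2,0): S=23.9580. Δ = (V_up−V_dn)/(S_up−S_dn) = (25.0000−25.0000)/(32.3433−15.8123) = 0.0000. V = [p*·25.0000 + (1−p*)·25.0000]/1 = 25.0000. B = V − Δ·S = 25.0000.
(2,1): S=49.0050. Δ = (V_up−V_dn)/(S_up−S_dn) = (25.0000−25.0000)/(66.1568−32.3433) = 0.0000. V = [p*·25.0000 + (1−p*)·25.0000]/1 = 25.0000. B = V − Δ·S = 25.0000.
(2,2): S=100.2375. Δ = (V_up−V_dn)/(S_up−S_dn) = (0.0000−25.0000)/(135.3206−66.1568) = -0.3615. V = [p*·0.0000 + (1−p*)·25.0000]/1 = 12.6812. B = V − Δ·S = 48.9130.
(1,0): S=36.3000. Δ = (V_up−V_dn)/(S_up−S_dn) = (25.0000−25.0000)/(49.0050−23.9580) = 0.0000. V = [p*·25.0000 + (1−p*)·25.0000]/1 = 25.0000. B = V − Δ·S = 25.0000.
(1,1): S=74.2500. Δ = (V_up−V_dn)/(S_up−S_dn) = (12.6812−25.0000)/(100.2375−49.0050) = -0.2404. V = [p*·12.6812 + (1−p*)·25.0000]/1 = 18.9298. B = V − Δ·S = 36.7832.
(0,0): S=55.0000. Δ = (V_up−V_dn)/(S_up−S_dn) = (18.9298−25.0000)/(74.2500−36.3000) = -0.1600. V = [p*·18.9298 + (1−p*)·25.0000]/1 = 22.0089. B = V − Δ·S = 30.8062.
Self-financing check: at every node Δ·S+B equals the discounted successor values.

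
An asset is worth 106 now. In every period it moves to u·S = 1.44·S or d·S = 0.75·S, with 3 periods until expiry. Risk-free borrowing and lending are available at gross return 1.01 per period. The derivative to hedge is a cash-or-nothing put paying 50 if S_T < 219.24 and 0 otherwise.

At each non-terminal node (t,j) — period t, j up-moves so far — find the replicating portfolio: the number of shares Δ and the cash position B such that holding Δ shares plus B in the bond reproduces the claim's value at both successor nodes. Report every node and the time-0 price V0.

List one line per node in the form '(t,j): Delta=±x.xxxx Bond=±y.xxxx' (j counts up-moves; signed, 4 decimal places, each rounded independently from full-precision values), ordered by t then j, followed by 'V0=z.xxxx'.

Under the risk-neutral measure, an up-move has probability p* = (R−d)/(u−d) = 0.3768 and values discount at R = 1.01.
Terminal values V(3,·): V(3,0)=50.0000, V(3,1)=50.0000, V(3,2)=50.0000, V(3,3)=0.0000
Node (2,0) S=59.6250: V=(p*·50.0000+(1−p*)·50.0000)/1.01=49.5050; Δ=(50.0000−50.0000)/(85.8600−44.7188)=0.0000; B=V−Δ·S=49.5050
Node (2,1) S=114.4800: V=(p*·50.0000+(1−p*)·50.0000)/1.01=49.5050; Δ=(50.0000−50.0000)/(164.8512−85.8600)=0.0000; B=V−Δ·S=49.5050
Node (2,2) S=219.8016: V=(p*·0.0000+(1−p*)·50.0000)/1.01=30.8509; Δ=(0.0000−50.0000)/(316.5143−164.8512)=-0.3297; B=V−Δ·S=103.3147
Node (1,0) S=79.5000: V=(p*·49.5050+(1−p*)·49.5050)/1.01=49.0148; Δ=(49.5050−49.5050)/(114.4800−59.6250)=0.0000; B=V−Δ·S=49.0148
Node (1,1) S=152.6400: V=(p*·30.8509+(1−p*)·49.5050)/1.01=42.0553; Δ=(30.8509−49.5050)/(219.8016−114.4800)=-0.1771; B=V−Δ·S=69.0902
Node (0,0) S=106.0000: V=(p*·42.0553+(1−p*)·49.0148)/1.01=45.9331; Δ=(42.0553−49.0148)/(152.6400−79.5000)=-0.0952; B=V−Δ·S=56.0192
The time-0 hedge costs 45.9331, which is the no-arbitrage price.

(0,0): Delta=-0.0952 Bond=56.0192
(1,0): Delta=0.0000 Bond=49.0148
(1,1): Delta=-0.1771 Bond=69.0902
(2,0): Delta=0.0000 Bond=49.5050
(2,1): Delta=0.0000 Bond=49.5050
(2,2): Delta=-0.3297 Bond=103.3147
V0=45.9331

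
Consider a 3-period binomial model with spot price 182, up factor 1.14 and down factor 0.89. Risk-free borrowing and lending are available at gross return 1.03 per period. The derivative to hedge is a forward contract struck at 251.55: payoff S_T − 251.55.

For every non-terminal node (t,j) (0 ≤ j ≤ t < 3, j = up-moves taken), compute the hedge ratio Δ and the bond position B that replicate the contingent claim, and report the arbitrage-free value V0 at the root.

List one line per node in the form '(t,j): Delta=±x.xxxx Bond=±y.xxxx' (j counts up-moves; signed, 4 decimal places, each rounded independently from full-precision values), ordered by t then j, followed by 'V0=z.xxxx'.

(0,0): Delta=1.0000 Bond=-230.2039
(1,0): Delta=1.0000 Bond=-237.1100
(1,1): Delta=1.0000 Bond=-237.1100
(2,0): Delta=1.0000 Bond=-244.2233
(2,1): Delta=1.0000 Bond=-244.2233
(2,2): Delta=1.0000 Bond=-244.2233
V0=-48.2039

Risk-neutral probability p* = (R−d)/(u−d) = (1.03−0.89)/(1.14−0.89) = 0.5600.
Terminal payoffs: V(3,0)=-123.2456, V(3,1)=-87.2051, V(3,2)=-41.0408, V(3,3)=18.0910
(2,0): S=144.1622. Δ = (V_up−V_dn)/(S_up−S_dn) = (-87.2051−-123.2456)/(164.3449−128.3044) = 1.0000. V = [p*·-87.2051 + (1−p*)·-123.2456]/1.03 = -100.0611. B = V − Δ·S = -244.2233.
(2,1): S=184.6572. Δ = (V_up−V_dn)/(S_up−S_dn) = (-41.0408−-87.2051)/(210.5092−164.3449) = 1.0000. V = [p*·-41.0408 + (1−p*)·-87.2051]/1.03 = -59.5661. B = V − Δ·S = -244.2233.
(2,2): S=236.5272. Δ = (V_up−V_dn)/(S_up−S_dn) = (18.0910−-41.0408)/(269.6410−210.5092) = 1.0000. V = [p*·18.0910 + (1−p*)·-41.0408]/1.03 = -7.6961. B = V − Δ·S = -244.2233.
(1,0): S=161.9800. Δ = (V_up−V_dn)/(S_up−S_dn) = (-59.5661−-100.0611)/(184.6572−144.1622) = 1.0000. V = [p*·-59.5661 + (1−p*)·-100.0611]/1.03 = -75.1300. B = V − Δ·S = -237.1100.
(1,1): S=207.4800. Δ = (V_up−V_dn)/(S_up−S_dn) = (-7.6961−-59.5661)/(236.5272−184.6572) = 1.0000. V = [p*·-7.6961 + (1−p*)·-59.5661]/1.03 = -29.6300. B = V − Δ·S = -237.1100.
(0,0): S=182.0000. Δ = (V_up−V_dn)/(S_up−S_dn) = (-29.6300−-75.1300)/(207.4800−161.9800) = 1.0000. V = [p*·-29.6300 + (1−p*)·-75.1300]/1.03 = -48.2039. B = V − Δ·S = -230.2039.
Each (Δ,B) replicates both successor values, so the strategy is self-financing and V0 is arbitrage-free.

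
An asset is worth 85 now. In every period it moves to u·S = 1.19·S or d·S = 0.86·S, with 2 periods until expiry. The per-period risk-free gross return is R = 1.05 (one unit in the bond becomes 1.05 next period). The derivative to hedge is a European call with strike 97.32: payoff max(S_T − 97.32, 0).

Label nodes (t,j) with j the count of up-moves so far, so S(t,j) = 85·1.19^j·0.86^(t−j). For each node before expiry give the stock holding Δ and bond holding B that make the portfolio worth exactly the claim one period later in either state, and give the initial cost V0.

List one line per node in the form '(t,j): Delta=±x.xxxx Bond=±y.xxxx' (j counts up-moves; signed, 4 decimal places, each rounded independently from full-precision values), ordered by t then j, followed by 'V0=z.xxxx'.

(0,0): Delta=0.4506 Bond=-31.3681
(1,0): Delta=0.0000 Bond=0.0000
(1,1): Delta=0.6905 Bond=-57.2055
V0=6.9302

No-arbitrage ⇒ martingale measure with p* = (R−d)/(u−d) = 0.5758.
Terminal payoffs: V(2,0)=0.0000, V(2,1)=0.0000, V(2,2)=23.0485
(1,0): S=73.1000. Δ = (V_up−V_dn)/(S_up−S_dn) = (0.0000−0.0000)/(86.9890−62.8660) = 0.0000. V = [p*·0.0000 + (1−p*)·0.0000]/1.05 = 0.0000. B = V − Δ·S = 0.0000.
(1,1): S=101.1500. Δ = (V_up−V_dn)/(S_up−S_dn) = (23.0485−0.0000)/(120.3685−86.9890) = 0.6905. V = [p*·23.0485 + (1−p*)·0.0000]/1.05 = 12.6384. B = V − Δ·S = -57.2055.
(0,0): S=85.0000. Δ = (V_up−V_dn)/(S_up−S_dn) = (12.6384−0.0000)/(101.1500−73.1000) = 0.4506. V = [p*·12.6384 + (1−p*)·0.0000]/1.05 = 6.9302. B = V − Δ·S = -31.3681.
Self-financing check: at every node Δ·S+B equals the discounted successor values.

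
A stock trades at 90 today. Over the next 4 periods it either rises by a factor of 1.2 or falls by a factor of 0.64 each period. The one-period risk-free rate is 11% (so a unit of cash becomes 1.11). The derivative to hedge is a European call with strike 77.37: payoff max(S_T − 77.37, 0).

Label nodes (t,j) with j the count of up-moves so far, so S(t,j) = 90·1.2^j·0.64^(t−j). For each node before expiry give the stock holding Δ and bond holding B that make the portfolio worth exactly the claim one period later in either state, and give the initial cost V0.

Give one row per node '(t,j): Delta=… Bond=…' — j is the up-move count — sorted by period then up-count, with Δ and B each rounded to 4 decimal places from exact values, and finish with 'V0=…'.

(0,0): Delta=0.8562 Bond=-35.7973
(1,0): Delta=0.3928 Bond=-13.0457
(1,1): Delta=0.9035 Bond=-44.8458
(2,0): Delta=0.0000 Bond=0.0000
(2,1): Delta=0.4329 Bond=-17.2536
(2,2): Delta=0.9516 Bond=-56.0070
(3,0): Delta=0.0000 Bond=0.0000
(3,1): Delta=0.0000 Bond=0.0000
(3,2): Delta=0.4771 Bond=-22.8188
(3,3): Delta=1.0000 Bond=-69.7027
V0=41.2581

No-arbitrage ⇒ martingale measure with p* = (R−d)/(u−d) = 0.8393.
Terminal values V(4,·): V(4,0)=0.0000, V(4,1)=0.0000, V(4,2)=0.0000, V(4,3)=22.1628, V(4,4)=109.2540
Node (3,0) S=23.5930: V=(p*·0.0000+(1−p*)·0.0000)/1.11=0.0000; Δ=(0.0000−0.0000)/(28.3116−15.0995)=0.0000; B=V−Δ·S=0.0000
Node (3,1) S=44.2368: V=(p*·0.0000+(1−p*)·0.0000)/1.11=0.0000; Δ=(0.0000−0.0000)/(53.0842−28.3116)=0.0000; B=V−Δ·S=0.0000
Node (3,2) S=82.9440: V=(p*·22.1628+(1−p*)·0.0000)/1.11=16.7576; Δ=(22.1628−0.0000)/(99.5328−53.0842)=0.4771; B=V−Δ·S=-22.8188
Node (3,3) S=155.5200: V=(p*·109.2540+(1−p*)·22.1628)/1.11=85.8173; Δ=(109.2540−22.1628)/(186.6240−99.5328)=1.0000; B=V−Δ·S=-69.7027
Node (2,0) S=36.8640: V=(p*·0.0000+(1−p*)·0.0000)/1.11=0.0000; Δ=(0.0000−0.0000)/(44.2368−23.5930)=0.0000; B=V−Δ·S=0.0000
Node (2,1) S=69.1200: V=(p*·16.7576+(1−p*)·0.0000)/1.11=12.6706; Δ=(16.7576−0.0000)/(82.9440−44.2368)=0.4329; B=V−Δ·S=-17.2536
Node (2,2) S=129.6000: V=(p*·85.8173+(1−p*)·16.7576)/1.11=67.3139; Δ=(85.8173−16.7576)/(155.5200−82.9440)=0.9516; B=V−Δ·S=-56.0070
Node (1,0) S=57.6000: V=(p*·12.6706+(1−p*)·0.0000)/1.11=9.5804; Δ=(12.6706−0.0000)/(69.1200−36.8640)=0.3928; B=V−Δ·S=-13.0457
Node (1,1) S=108.0000: V=(p*·67.3139+(1−p*)·12.6706)/1.11=52.7315; Δ=(67.3139−12.6706)/(129.6000−69.1200)=0.9035; B=V−Δ·S=-44.8458
Node (0,0) S=90.0000: V=(p*·52.7315+(1−p*)·9.5804)/1.11=41.2581; Δ=(52.7315−9.5804)/(108.0000−57.6000)=0.8562; B=V−Δ·S=-35.7973
Self-financing check: at every node Δ·S+B equals the discounted successor values.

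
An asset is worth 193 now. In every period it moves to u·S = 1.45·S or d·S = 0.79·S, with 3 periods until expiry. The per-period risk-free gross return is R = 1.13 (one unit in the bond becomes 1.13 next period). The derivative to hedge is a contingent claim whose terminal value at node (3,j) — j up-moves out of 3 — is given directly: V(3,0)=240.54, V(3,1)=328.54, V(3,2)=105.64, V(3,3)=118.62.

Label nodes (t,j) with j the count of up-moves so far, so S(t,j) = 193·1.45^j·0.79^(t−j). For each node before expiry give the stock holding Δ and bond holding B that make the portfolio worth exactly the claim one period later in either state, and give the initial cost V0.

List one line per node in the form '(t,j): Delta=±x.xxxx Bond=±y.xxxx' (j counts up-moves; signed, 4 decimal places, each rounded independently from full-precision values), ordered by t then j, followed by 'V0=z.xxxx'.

(0,0): Delta=-0.5362 Bond=244.7124
(1,0): Delta=-0.6346 Bond=291.5243
(1,1): Delta=-0.4858 Bond=262.4080
(2,0): Delta=1.1069 Bond=119.6519
(2,1): Delta=-1.5276 Bond=526.8536
(2,2): Delta=0.0485 Bond=79.7375
V0=141.2229

Risk-neutral probability p* = (R−d)/(u−d) = (1.13−0.79)/(1.45−0.79) = 0.5152.
Terminal values V(3,·): V(3,0)=240.5400, V(3,1)=328.5400, V(3,2)=105.6400, V(3,3)=118.6200
(2,0): S=120.4513. Δ = (V_up−V_dn)/(S_up−S_dn) = (328.5400−240.5400)/(174.6544−95.1565) = 1.1069. V = [p*·328.5400 + (1−p*)·240.5400]/1.13 = 252.9853. B = V − Δ·S = 119.6519.
(2,1): S=221.0815. Δ = (V_up−V_dn)/(S_up−S_dn) = (105.6400−328.5400)/(320.5682−174.6544) = -1.5276. V = [p*·105.6400 + (1−p*)·328.5400]/1.13 = 189.1263. B = V − Δ·S = 526.8536.
(2,2): S=405.7825. Δ = (V_up−V_dn)/(S_up−S_dn) = (118.6200−105.6400)/(588.3846−320.5682) = 0.0485. V = [p*·118.6200 + (1−p*)·105.6400]/1.13 = 99.4041. B = V − Δ·S = 79.7375.
(1,0): S=152.4700. Δ = (V_up−V_dn)/(S_up−S_dn) = (189.1263−252.9853)/(221.0815−120.4513) = -0.6346. V = [p*·189.1263 + (1−p*)·252.9853]/1.13 = 194.7683. B = V − Δ·S = 291.5243.
(1,1): S=279.8500. Δ = (V_up−V_dn)/(S_up−S_dn) = (99.4041−189.1263)/(405.7825−221.0815) = -0.4858. V = [p*·99.4041 + (1−p*)·189.1263]/1.13 = 126.4653. B = V − Δ·S = 262.4080.
(0,0): S=193.0000. Δ = (V_up−V_dn)/(S_up−S_dn) = (126.4653−194.7683)/(279.8500−152.4700) = -0.5362. V = [p*·126.4653 + (1−p*)·194.7683]/1.13 = 141.2229. B = V − Δ·S = 244.7124.
Root portfolio cost Δ·193+B reproduces V0=141.2229.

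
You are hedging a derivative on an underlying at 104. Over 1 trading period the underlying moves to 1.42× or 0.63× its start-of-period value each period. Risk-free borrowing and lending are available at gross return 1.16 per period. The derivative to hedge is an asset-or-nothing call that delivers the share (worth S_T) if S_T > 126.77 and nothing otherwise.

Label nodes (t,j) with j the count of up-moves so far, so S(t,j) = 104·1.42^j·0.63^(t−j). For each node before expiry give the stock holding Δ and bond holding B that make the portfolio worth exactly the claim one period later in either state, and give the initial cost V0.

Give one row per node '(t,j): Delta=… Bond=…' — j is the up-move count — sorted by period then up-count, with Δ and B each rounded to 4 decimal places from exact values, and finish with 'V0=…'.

(0,0): Delta=1.7975 Bond=-101.5260
V0=85.4107

No-arbitrage ⇒ martingale measure with p* = (R−d)/(u−d) = 0.6709.
Terminal values V(1,·): V(1,0)=0.0000, V(1,1)=147.6800
Node (0,0) S=104.0000: V=(p*·147.6800+(1−p*)·0.0000)/1.16=85.4107; Δ=(147.6800−0.0000)/(147.6800−65.5200)=1.7975; B=V−Δ·S=-101.5260
The time-0 hedge costs 85.4107, which is the no-arbitrage price.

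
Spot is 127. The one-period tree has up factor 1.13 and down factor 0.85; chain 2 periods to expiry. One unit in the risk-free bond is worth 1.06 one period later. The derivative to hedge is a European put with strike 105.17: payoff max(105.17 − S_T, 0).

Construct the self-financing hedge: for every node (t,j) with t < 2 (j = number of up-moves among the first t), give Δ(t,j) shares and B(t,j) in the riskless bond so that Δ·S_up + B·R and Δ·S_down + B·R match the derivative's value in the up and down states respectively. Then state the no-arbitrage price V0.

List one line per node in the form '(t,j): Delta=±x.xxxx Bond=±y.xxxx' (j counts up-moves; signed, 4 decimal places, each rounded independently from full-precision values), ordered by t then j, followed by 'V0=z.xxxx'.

The replicating-portfolio and risk-neutral prices coincide; use p* = (1.06−0.85)/(1.13−0.85) = 0.7500 for the latter.
At expiry t=2: V(2,0)=13.4125, V(2,1)=0.0000, V(2,2)=0.0000
(1,0): S=107.9500. Δ = (V_up−V_dn)/(S_up−S_dn) = (0.0000−13.4125)/(121.9835−91.7575) = -0.4437. V = [p*·0.0000 + (1−p*)·13.4125]/1.06 = 3.1633. B = V − Δ·S = 51.0651.
(1,1): S=143.5100. Δ = (V_up−V_dn)/(S_up−S_dn) = (0.0000−0.0000)/(162.1663−121.9835) = 0.0000. V = [p*·0.0000 + (1−p*)·0.0000]/1.06 = 0.0000. B = V − Δ·S = 0.0000.
(0,0): S=127.0000. Δ = (V_up−V_dn)/(S_up−S_dn) = (0.0000−3.1633)/(143.5100−107.9500) = -0.0890. V = [p*·0.0000 + (1−p*)·3.1633]/1.06 = 0.7461. B = V − Δ·S = 12.0437.
Root portfolio cost Δ·127+B reproduces V0=0.7461.

(0,0): Delta=-0.0890 Bond=12.0437
(1,0): Delta=-0.4437 Bond=51.0651
(1,1): Delta=0.0000 Bond=0.0000
V0=0.7461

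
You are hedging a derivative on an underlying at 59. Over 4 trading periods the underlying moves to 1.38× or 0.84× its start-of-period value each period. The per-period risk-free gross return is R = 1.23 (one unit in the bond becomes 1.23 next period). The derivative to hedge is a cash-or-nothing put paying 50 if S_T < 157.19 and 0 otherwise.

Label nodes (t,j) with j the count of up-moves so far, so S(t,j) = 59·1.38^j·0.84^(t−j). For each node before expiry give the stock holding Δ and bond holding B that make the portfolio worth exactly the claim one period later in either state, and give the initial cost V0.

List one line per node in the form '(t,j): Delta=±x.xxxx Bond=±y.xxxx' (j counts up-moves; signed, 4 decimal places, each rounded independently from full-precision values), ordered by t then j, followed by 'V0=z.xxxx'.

(0,0): Delta=-0.3177 Bond=34.6460
(1,0): Delta=0.0000 Bond=26.8692
(1,1): Delta=-0.3921 Bond=48.6705
(2,0): Delta=0.0000 Bond=33.0491
(2,1): Delta=0.0000 Bond=33.0491
(2,2): Delta=-0.4839 Bond=70.1784
(3,0): Delta=0.0000 Bond=40.6504
(3,1): Delta=0.0000 Bond=40.6504
(3,2): Delta=0.0000 Bond=40.6504
(3,3): Delta=-0.5972 Bond=103.8844
V0=15.9015

Under the risk-neutral measure, an up-move has probability p* = (R−d)/(u−d) = 0.7222 and values discount at R = 1.23.
Terminal values V(4,·): V(4,0)=50.0000, V(4,1)=50.0000, V(4,2)=50.0000, V(4,3)=50.0000, V(4,4)=0.0000
  t=3,j=0: stock 34.9695 → up 48.2580 (V=50.0000), down 29.3744 (V=50.0000). Price 40.6504; hedge Δ=0.0000, bond B=40.6504.
  t=3,j=1: stock 57.4500 → up 79.2809 (V=50.0000), down 48.2580 (V=50.0000). Price 40.6504; hedge Δ=0.0000, bond B=40.6504.
  t=3,j=2: stock 94.3821 → up 130.2472 (V=50.0000), down 79.2809 (V=50.0000). Price 40.6504; hedge Δ=0.0000, bond B=40.6504.
  t=3,j=3: stock 155.0562 → up 213.9776 (V=0.0000), down 130.2472 (V=50.0000). Price 11.2918; hedge Δ=-0.5972, bond B=103.8844.
  t=2,j=0: stock 41.6304 → up 57.4500 (V=40.6504), down 34.9695 (V=40.6504). Price 33.0491; hedge Δ=0.0000, bond B=33.0491.
  t=2,j=1: stock 68.3928 → up 94.3821 (V=40.6504), down 57.4500 (V=40.6504). Price 33.0491; hedge Δ=0.0000, bond B=33.0491.
  t=2,j=2: stock 112.3596 → up 155.0562 (V=11.2918), down 94.3821 (V=40.6504). Price 15.8105; hedge Δ=-0.4839, bond B=70.1784.
  t=1,j=0: stock 49.5600 → up 68.3928 (V=33.0491), down 41.6304 (V=33.0491). Price 26.8692; hedge Δ=0.0000, bond B=26.8692.
  t=1,j=1: stock 81.4200 → up 112.3596 (V=15.8105), down 68.3928 (V=33.0491). Price 16.7472; hedge Δ=-0.3921, bond B=48.6705.
  t=0,j=0: stock 59.0000 → up 81.4200 (V=16.7472), down 49.5600 (V=26.8692). Price 15.9015; hedge Δ=-0.3177, bond B=34.6460.
Root portfolio cost Δ·59+B reproduces V0=15.9015.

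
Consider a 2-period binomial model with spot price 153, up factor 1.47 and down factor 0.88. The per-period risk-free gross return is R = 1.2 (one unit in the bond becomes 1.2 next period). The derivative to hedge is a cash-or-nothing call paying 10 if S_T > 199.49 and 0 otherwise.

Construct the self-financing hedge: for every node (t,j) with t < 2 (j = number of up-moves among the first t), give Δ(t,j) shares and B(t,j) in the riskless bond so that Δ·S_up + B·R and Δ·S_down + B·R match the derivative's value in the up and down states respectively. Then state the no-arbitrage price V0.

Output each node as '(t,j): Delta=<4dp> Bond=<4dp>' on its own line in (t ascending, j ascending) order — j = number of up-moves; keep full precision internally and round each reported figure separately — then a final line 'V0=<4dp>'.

(0,0): Delta=0.0501 Bond=-5.6178
(1,0): Delta=0.0000 Bond=0.0000
(1,1): Delta=0.0754 Bond=-12.4294
V0=2.0428

The replicating-portfolio and risk-neutral prices coincide; use p* = (1.2−0.88)/(1.47−0.88) = 0.5424 for the latter.
Terminal values V(2,·): V(2,0)=0.0000, V(2,1)=0.0000, V(2,2)=10.0000
  t=1,j=0: stock 134.6400 → up 197.9208 (V=0.0000), down 118.4832 (V=0.0000). Price 0.0000; hedge Δ=0.0000, bond B=0.0000.
  t=1,j=1: stock 224.9100 → up 330.6177 (V=10.0000), down 197.9208 (V=0.0000). Price 4.5198; hedge Δ=0.0754, bond B=-12.4294.
  t=0,j=0: stock 153.0000 → up 224.9100 (V=4.5198), down 134.6400 (V=0.0000). Price 2.0428; hedge Δ=0.0501, bond B=-5.6178.
Check: Δ(0,0)·S0 + B(0,0) = 2.0428 = V0.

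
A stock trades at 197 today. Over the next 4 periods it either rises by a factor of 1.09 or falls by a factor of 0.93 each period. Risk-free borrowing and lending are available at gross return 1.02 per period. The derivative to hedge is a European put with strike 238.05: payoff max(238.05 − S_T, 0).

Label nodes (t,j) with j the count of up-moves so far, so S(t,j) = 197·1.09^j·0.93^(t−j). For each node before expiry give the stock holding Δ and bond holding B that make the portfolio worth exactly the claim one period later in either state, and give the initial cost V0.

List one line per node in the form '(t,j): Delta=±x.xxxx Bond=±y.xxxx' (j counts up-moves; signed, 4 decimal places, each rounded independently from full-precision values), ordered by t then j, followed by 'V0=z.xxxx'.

No-arbitrage ⇒ martingale measure with p* = (R−d)/(u−d) = 0.5625.
At expiry t=4: V(4,0)=90.6838, V(4,1)=65.3304, V(4,2)=35.6152, V(4,3)=0.7877, V(4,4)=0.0000
(3,0): S=158.4583. Δ = (V_up−V_dn)/(S_up−S_dn) = (65.3304−90.6838)/(172.7196−147.3662) = -1.0000. V = [p*·65.3304 + (1−p*)·90.6838]/1.02 = 74.9240. B = V − Δ·S = 233.3824.
(3,1): S=185.7200. Δ = (V_up−V_dn)/(S_up−S_dn) = (35.6152−65.3304)/(202.4348−172.7196) = -1.0000. V = [p*·35.6152 + (1−p*)·65.3304]/1.02 = 47.6624. B = V − Δ·S = 233.3824.
(3,2): S=217.6718. Δ = (V_up−V_dn)/(S_up−S_dn) = (0.7877−35.6152)/(237.2623−202.4348) = -1.0000. V = [p*·0.7877 + (1−p*)·35.6152]/1.02 = 15.7106. B = V − Δ·S = 233.3824.
(3,3): S=255.1207. Δ = (V_up−V_dn)/(S_up−S_dn) = (0.0000−0.7877)/(278.0816−237.2623) = -0.0193. V = [p*·0.0000 + (1−p*)·0.7877]/1.02 = 0.3379. B = V − Δ·S = 5.2612.
(2,0): S=170.3853. Δ = (V_up−V_dn)/(S_up−S_dn) = (47.6624−74.9240)/(185.7200−158.4583) = -1.0000. V = [p*·47.6624 + (1−p*)·74.9240]/1.02 = 58.4209. B = V − Δ·S = 228.8062.
(2,1): S=199.6989. Δ = (V_up−V_dn)/(S_up−S_dn) = (15.7106−47.6624)/(217.6718−185.7200) = -1.0000. V = [p*·15.7106 + (1−p*)·47.6624]/1.02 = 29.1073. B = V − Δ·S = 228.8062.
(2,2): S=234.0557. Δ = (V_up−V_dn)/(S_up−S_dn) = (0.3379−15.7106)/(255.1207−217.6718) = -0.4105. V = [p*·0.3379 + (1−p*)·15.7106]/1.02 = 6.9249. B = V − Δ·S = 103.0041.
(1,0): S=183.2100. Δ = (V_up−V_dn)/(S_up−S_dn) = (29.1073−58.4209)/(199.6989−170.3853) = -1.0000. V = [p*·29.1073 + (1−p*)·58.4209]/1.02 = 41.1098. B = V − Δ·S = 224.3198.
(1,1): S=214.7300. Δ = (V_up−V_dn)/(S_up−S_dn) = (6.9249−29.1073)/(234.0557−199.6989) = -0.6456. V = [p*·6.9249 + (1−p*)·29.1073]/1.02 = 16.3037. B = V − Δ·S = 154.9437.
(0,0): S=197.0000. Δ = (V_up−V_dn)/(S_up−S_dn) = (16.3037−41.1098)/(214.7300−183.2100) = -0.7870. V = [p*·16.3037 + (1−p*)·41.1098]/1.02 = 26.6239. B = V − Δ·S = 181.6625.
Each (Δ,B) replicates both successor values, so the strategy is self-financing and V0 is arbitrage-free.

(0,0): Delta=-0.7870 Bond=181.6625
(1,0): Delta=-1.0000 Bond=224.3198
(1,1): Delta=-0.6456 Bond=154.9437
(2,0): Delta=-1.0000 Bond=228.8062
(2,1): Delta=-1.0000 Bond=228.8062
(2,2): Delta=-0.4105 Bond=103.0041
(3,0): Delta=-1.0000 Bond=233.3824
(3,1): Delta=-1.0000 Bond=233.3824
(3,2): Delta=-1.0000 Bond=233.3824
(3,3): Delta=-0.0193 Bond=5.2612
V0=26.6239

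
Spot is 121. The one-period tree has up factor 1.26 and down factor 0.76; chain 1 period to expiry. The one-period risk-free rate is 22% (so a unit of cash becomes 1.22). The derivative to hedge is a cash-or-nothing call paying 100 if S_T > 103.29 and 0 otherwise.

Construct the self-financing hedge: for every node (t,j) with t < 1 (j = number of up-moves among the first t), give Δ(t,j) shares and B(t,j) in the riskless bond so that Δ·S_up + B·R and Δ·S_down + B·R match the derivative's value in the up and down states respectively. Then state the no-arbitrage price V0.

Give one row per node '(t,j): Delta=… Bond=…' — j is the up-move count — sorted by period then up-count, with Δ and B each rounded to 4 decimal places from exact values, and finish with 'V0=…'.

(0,0): Delta=1.6529 Bond=-124.5902
V0=75.4098

Under the risk-neutral measure, an up-move has probability p* = (R−d)/(u−d) = 0.9200 and values discount at R = 1.22.
Terminal payoffs: V(1,0)=0.0000, V(1,1)=100.0000
  t=0,j=0: stock 121.0000 → up 152.4600 (V=100.0000), down 91.9600 (V=0.0000). Price 75.4098; hedge Δ=1.6529, bond B=-124.5902.
Root portfolio cost Δ·121+B reproduces V0=75.4098.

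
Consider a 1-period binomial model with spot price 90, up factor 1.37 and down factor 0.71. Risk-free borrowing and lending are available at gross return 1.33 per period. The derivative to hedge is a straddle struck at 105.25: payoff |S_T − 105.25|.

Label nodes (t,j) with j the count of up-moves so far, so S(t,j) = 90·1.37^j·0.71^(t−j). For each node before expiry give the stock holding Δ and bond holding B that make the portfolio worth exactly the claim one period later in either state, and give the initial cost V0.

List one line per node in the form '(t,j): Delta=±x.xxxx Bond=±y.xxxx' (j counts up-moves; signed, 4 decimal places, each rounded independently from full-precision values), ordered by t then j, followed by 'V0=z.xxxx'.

The replicating-portfolio and risk-neutral prices coincide; use p* = (1.33−0.71)/(1.37−0.71) = 0.9394 for the latter.
Terminal payoffs: V(1,0)=41.3500, V(1,1)=18.0500
Node (0,0) S=90.0000: V=(p*·18.0500+(1−p*)·41.3500)/1.33=14.6332; Δ=(18.0500−41.3500)/(123.3000−63.9000)=-0.3923; B=V−Δ·S=49.9362
The time-0 hedge costs 14.6332, which is the no-arbitrage price.

(0,0): Delta=-0.3923 Bond=49.9362
V0=14.6332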